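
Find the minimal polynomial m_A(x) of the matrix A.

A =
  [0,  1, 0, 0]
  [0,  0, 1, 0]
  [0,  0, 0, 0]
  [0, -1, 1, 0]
x^3

The characteristic polynomial is χ_A(x) = x^4, so the eigenvalues are known. The minimal polynomial is
  m_A(x) = Π_λ (x − λ)^{k_λ}
where k_λ is the size of the *largest* Jordan block for λ (equivalently, the smallest k with (A − λI)^k v = 0 for every generalised eigenvector v of λ).

  λ = 0: largest Jordan block has size 3, contributing (x − 0)^3

So m_A(x) = x^3 = x^3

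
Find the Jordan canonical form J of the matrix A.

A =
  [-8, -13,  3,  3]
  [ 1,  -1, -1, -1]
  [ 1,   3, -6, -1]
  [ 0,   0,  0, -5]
J_3(-5) ⊕ J_1(-5)

The characteristic polynomial is
  det(x·I − A) = x^4 + 20*x^3 + 150*x^2 + 500*x + 625 = (x + 5)^4

Eigenvalues and multiplicities (the geometric multiplicity of λ is n − rank(A − λI), which equals the number of Jordan blocks for λ):
  λ = -5: algebraic multiplicity = 4, geometric multiplicity = 2

Determining the block sizes for each eigenvalue:
  λ = -5: with am = 4 and gm = 2, the partition is not yet determined (e.g. several partitions of 4 into 2 parts exist). Let N = A − (-5)·I. Computing rank(N^1) = 2, rank(N^2) = 1, rank(N^3) = 0; the number of blocks of size ≥ j is rank(N^{j−1}) − rank(N^j), giving [2, 1, 1]. So we have 1 block(s) of size 3, 1 block(s) of size 1 → block sizes [3, 1]

Assembling the blocks gives a Jordan form
J =
  [-5,  1,  0,  0]
  [ 0, -5,  1,  0]
  [ 0,  0, -5,  0]
  [ 0,  0,  0, -5]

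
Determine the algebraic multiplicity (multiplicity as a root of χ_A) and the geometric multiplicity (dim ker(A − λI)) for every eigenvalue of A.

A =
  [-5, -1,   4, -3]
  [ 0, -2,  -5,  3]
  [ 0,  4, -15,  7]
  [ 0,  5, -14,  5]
λ = -5: alg = 1, geom = 1; λ = -4: alg = 3, geom = 1

Step 1 — factor the characteristic polynomial to read off the algebraic multiplicities:
  χ_A(x) = (x + 4)^3*(x + 5)

Step 2 — compute geometric multiplicities via the rank-nullity identity g(λ) = n − rank(A − λI):
  rank(A − (-5)·I) = 3, so dim ker(A − (-5)·I) = n − 3 = 1
  rank(A − (-4)·I) = 3, so dim ker(A − (-4)·I) = n − 3 = 1

Summary:
  λ = -5: algebraic multiplicity = 1, geometric multiplicity = 1
  λ = -4: algebraic multiplicity = 3, geometric multiplicity = 1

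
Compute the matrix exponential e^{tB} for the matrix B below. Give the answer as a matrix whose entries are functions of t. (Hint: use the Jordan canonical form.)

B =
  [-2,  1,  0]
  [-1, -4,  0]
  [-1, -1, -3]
e^{tB} =
  [t*exp(-3*t) + exp(-3*t), t*exp(-3*t), 0]
  [-t*exp(-3*t), -t*exp(-3*t) + exp(-3*t), 0]
  [-t*exp(-3*t), -t*exp(-3*t), exp(-3*t)]

Strategy: write B = P · J · P⁻¹ where J is a Jordan canonical form, so e^{tB} = P · e^{tJ} · P⁻¹, and e^{tJ} can be computed block-by-block.

B has Jordan form
J =
  [-3,  1,  0]
  [ 0, -3,  0]
  [ 0,  0, -3]
(up to reordering of blocks).

Per-block formulas:
  For a 2×2 Jordan block J_2(-3): exp(t · J_2(-3)) = e^(-3t)·(I + t·N), where N is the 2×2 nilpotent shift.
  For a 1×1 block at λ = -3: exp(t · [-3]) = [e^(-3t)].

After assembling e^{tJ} and conjugating by P, we get:

e^{tB} =
  [t*exp(-3*t) + exp(-3*t), t*exp(-3*t), 0]
  [-t*exp(-3*t), -t*exp(-3*t) + exp(-3*t), 0]
  [-t*exp(-3*t), -t*exp(-3*t), exp(-3*t)]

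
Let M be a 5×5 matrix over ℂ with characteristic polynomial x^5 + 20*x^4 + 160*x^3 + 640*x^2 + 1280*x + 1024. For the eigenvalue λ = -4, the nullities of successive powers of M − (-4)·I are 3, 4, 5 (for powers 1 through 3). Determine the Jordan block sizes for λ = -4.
Block sizes for λ = -4: [3, 1, 1]

From the dimensions of kernels of powers, the number of Jordan blocks of size at least j is d_j − d_{j−1} where d_j = dim ker(N^j) (with d_0 = 0). Computing the differences gives [3, 1, 1].
The number of blocks of size exactly k is (#blocks of size ≥ k) − (#blocks of size ≥ k + 1), so the partition is: 2 block(s) of size 1, 1 block(s) of size 3.
In nonincreasing order the block sizes are [3, 1, 1].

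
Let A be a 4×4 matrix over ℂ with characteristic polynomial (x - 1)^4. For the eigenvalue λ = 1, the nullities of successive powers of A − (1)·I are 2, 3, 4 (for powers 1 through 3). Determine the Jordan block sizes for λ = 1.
Block sizes for λ = 1: [3, 1]

From the dimensions of kernels of powers, the number of Jordan blocks of size at least j is d_j − d_{j−1} where d_j = dim ker(N^j) (with d_0 = 0). Computing the differences gives [2, 1, 1].
The number of blocks of size exactly k is (#blocks of size ≥ k) − (#blocks of size ≥ k + 1), so the partition is: 1 block(s) of size 1, 1 block(s) of size 3.
In nonincreasing order the block sizes are [3, 1].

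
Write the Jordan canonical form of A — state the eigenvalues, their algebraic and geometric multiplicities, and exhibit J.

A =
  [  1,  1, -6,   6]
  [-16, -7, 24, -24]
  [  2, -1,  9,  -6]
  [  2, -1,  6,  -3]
J_2(-3) ⊕ J_1(3) ⊕ J_1(3)

The characteristic polynomial is
  det(x·I − A) = x^4 - 18*x^2 + 81 = (x - 3)^2*(x + 3)^2

Eigenvalues and multiplicities (the geometric multiplicity of λ is n − rank(A − λI), which equals the number of Jordan blocks for λ):
  λ = -3: algebraic multiplicity = 2, geometric multiplicity = 1
  λ = 3: algebraic multiplicity = 2, geometric multiplicity = 2

Determining the block sizes for each eigenvalue:
  λ = -3: one block (gm = 1), so the single block has size am = 2 → block sizes [2]
  λ = 3: gm = am = 2, so every block has size 1 → block sizes [1, 1]

Assembling the blocks gives a Jordan form
J =
  [-3,  1, 0, 0]
  [ 0, -3, 0, 0]
  [ 0,  0, 3, 0]
  [ 0,  0, 0, 3]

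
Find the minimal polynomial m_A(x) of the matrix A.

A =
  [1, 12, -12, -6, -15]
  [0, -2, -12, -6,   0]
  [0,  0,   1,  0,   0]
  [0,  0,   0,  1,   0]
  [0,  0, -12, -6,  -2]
x^2 + x - 2

The characteristic polynomial is χ_A(x) = (x - 1)^3*(x + 2)^2, so the eigenvalues are known. The minimal polynomial is
  m_A(x) = Π_λ (x − λ)^{k_λ}
where k_λ is the size of the *largest* Jordan block for λ (equivalently, the smallest k with (A − λI)^k v = 0 for every generalised eigenvector v of λ).

  λ = -2: largest Jordan block has size 1, contributing (x + 2)
  λ = 1: largest Jordan block has size 1, contributing (x − 1)

So m_A(x) = (x - 1)*(x + 2) = x^2 + x - 2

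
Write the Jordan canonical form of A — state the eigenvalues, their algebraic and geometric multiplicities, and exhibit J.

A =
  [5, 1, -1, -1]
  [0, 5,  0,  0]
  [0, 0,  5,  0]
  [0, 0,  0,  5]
J_2(5) ⊕ J_1(5) ⊕ J_1(5)

The characteristic polynomial is
  det(x·I − A) = x^4 - 20*x^3 + 150*x^2 - 500*x + 625 = (x - 5)^4

Eigenvalues and multiplicities (the geometric multiplicity of λ is n − rank(A − λI), which equals the number of Jordan blocks for λ):
  λ = 5: algebraic multiplicity = 4, geometric multiplicity = 3

Determining the block sizes for each eigenvalue:
  λ = 5: 3 blocks summing to 4 forces exactly one block of size 2 and the rest size 1 → block sizes [2, 1, 1]

Assembling the blocks gives a Jordan form
J =
  [5, 1, 0, 0]
  [0, 5, 0, 0]
  [0, 0, 5, 0]
  [0, 0, 0, 5]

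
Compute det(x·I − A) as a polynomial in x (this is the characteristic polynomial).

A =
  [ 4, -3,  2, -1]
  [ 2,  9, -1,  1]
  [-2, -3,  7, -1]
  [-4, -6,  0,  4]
x^4 - 24*x^3 + 216*x^2 - 864*x + 1296

Expanding det(x·I − A) (e.g. by cofactor expansion or by noting that A is similar to its Jordan form J, which has the same characteristic polynomial as A) gives
  χ_A(x) = x^4 - 24*x^3 + 216*x^2 - 864*x + 1296
which factors as (x - 6)^4. The eigenvalues (with algebraic multiplicities) are λ = 6 with multiplicity 4.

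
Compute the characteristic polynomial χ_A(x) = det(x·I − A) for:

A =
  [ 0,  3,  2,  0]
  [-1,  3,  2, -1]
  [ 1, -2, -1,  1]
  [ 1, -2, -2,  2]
x^4 - 4*x^3 + 6*x^2 - 4*x + 1

Expanding det(x·I − A) (e.g. by cofactor expansion or by noting that A is similar to its Jordan form J, which has the same characteristic polynomial as A) gives
  χ_A(x) = x^4 - 4*x^3 + 6*x^2 - 4*x + 1
which factors as (x - 1)^4. The eigenvalues (with algebraic multiplicities) are λ = 1 with multiplicity 4.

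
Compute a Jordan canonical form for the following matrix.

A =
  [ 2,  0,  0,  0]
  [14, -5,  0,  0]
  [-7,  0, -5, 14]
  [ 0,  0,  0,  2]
J_1(-5) ⊕ J_1(-5) ⊕ J_1(2) ⊕ J_1(2)

The characteristic polynomial is
  det(x·I − A) = x^4 + 6*x^3 - 11*x^2 - 60*x + 100 = (x - 2)^2*(x + 5)^2

Eigenvalues and multiplicities (the geometric multiplicity of λ is n − rank(A − λI), which equals the number of Jordan blocks for λ):
  λ = -5: algebraic multiplicity = 2, geometric multiplicity = 2
  λ = 2: algebraic multiplicity = 2, geometric multiplicity = 2

Determining the block sizes for each eigenvalue:
  λ = -5: gm = am = 2, so every block has size 1 → block sizes [1, 1]
  λ = 2: gm = am = 2, so every block has size 1 → block sizes [1, 1]

Assembling the blocks gives a Jordan form
J =
  [-5,  0, 0, 0]
  [ 0, -5, 0, 0]
  [ 0,  0, 2, 0]
  [ 0,  0, 0, 2]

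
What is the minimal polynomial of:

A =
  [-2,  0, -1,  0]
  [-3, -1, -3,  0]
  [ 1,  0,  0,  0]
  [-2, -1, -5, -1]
x^2 + 2*x + 1

The characteristic polynomial is χ_A(x) = (x + 1)^4, so the eigenvalues are known. The minimal polynomial is
  m_A(x) = Π_λ (x − λ)^{k_λ}
where k_λ is the size of the *largest* Jordan block for λ (equivalently, the smallest k with (A − λI)^k v = 0 for every generalised eigenvector v of λ).

  λ = -1: largest Jordan block has size 2, contributing (x + 1)^2

So m_A(x) = (x + 1)^2 = x^2 + 2*x + 1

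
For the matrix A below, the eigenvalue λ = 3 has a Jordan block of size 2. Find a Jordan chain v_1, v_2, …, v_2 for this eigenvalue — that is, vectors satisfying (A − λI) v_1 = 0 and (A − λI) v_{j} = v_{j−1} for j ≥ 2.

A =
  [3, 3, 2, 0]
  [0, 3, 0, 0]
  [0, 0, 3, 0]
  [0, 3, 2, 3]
A Jordan chain for λ = 3 of length 2:
v_1 = (3, 0, 0, 3)ᵀ
v_2 = (0, 1, 0, 0)ᵀ

Let N = A − (3)·I. We want v_2 with N^2 v_2 = 0 but N^1 v_2 ≠ 0; then v_{j-1} := N · v_j for j = 2, …, 2.

Pick v_2 = (0, 1, 0, 0)ᵀ.
Then v_1 = N · v_2 = (3, 0, 0, 3)ᵀ.

Sanity check: (A − (3)·I) v_1 = (0, 0, 0, 0)ᵀ = 0. ✓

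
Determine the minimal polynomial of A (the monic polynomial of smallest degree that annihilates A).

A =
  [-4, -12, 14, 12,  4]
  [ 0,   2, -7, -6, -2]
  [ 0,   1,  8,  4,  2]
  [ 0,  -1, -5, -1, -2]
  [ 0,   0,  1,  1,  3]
x^3 - 2*x^2 - 15*x + 36

The characteristic polynomial is χ_A(x) = (x - 3)^4*(x + 4), so the eigenvalues are known. The minimal polynomial is
  m_A(x) = Π_λ (x − λ)^{k_λ}
where k_λ is the size of the *largest* Jordan block for λ (equivalently, the smallest k with (A − λI)^k v = 0 for every generalised eigenvector v of λ).

  λ = -4: largest Jordan block has size 1, contributing (x + 4)
  λ = 3: largest Jordan block has size 2, contributing (x − 3)^2

So m_A(x) = (x - 3)^2*(x + 4) = x^3 - 2*x^2 - 15*x + 36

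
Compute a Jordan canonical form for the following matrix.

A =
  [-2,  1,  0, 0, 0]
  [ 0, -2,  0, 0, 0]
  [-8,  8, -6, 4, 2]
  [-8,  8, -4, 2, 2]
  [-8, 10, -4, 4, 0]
J_2(-2) ⊕ J_1(-2) ⊕ J_1(-2) ⊕ J_1(0)

The characteristic polynomial is
  det(x·I − A) = x^5 + 8*x^4 + 24*x^3 + 32*x^2 + 16*x = x*(x + 2)^4

Eigenvalues and multiplicities (the geometric multiplicity of λ is n − rank(A − λI), which equals the number of Jordan blocks for λ):
  λ = -2: algebraic multiplicity = 4, geometric multiplicity = 3
  λ = 0: algebraic multiplicity = 1, geometric multiplicity = 1

Determining the block sizes for each eigenvalue:
  λ = -2: 3 blocks summing to 4 forces exactly one block of size 2 and the rest size 1 → block sizes [2, 1, 1]
  λ = 0: one block (gm = 1), so the single block has size am = 1 → block sizes [1]

Assembling the blocks gives a Jordan form
J =
  [-2,  1,  0,  0, 0]
  [ 0, -2,  0,  0, 0]
  [ 0,  0, -2,  0, 0]
  [ 0,  0,  0, -2, 0]
  [ 0,  0,  0,  0, 0]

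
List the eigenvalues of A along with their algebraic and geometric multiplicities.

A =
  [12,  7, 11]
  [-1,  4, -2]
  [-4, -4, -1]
λ = 5: alg = 3, geom = 1

Step 1 — factor the characteristic polynomial to read off the algebraic multiplicities:
  χ_A(x) = (x - 5)^3

Step 2 — compute geometric multiplicities via the rank-nullity identity g(λ) = n − rank(A − λI):
  rank(A − (5)·I) = 2, so dim ker(A − (5)·I) = n − 2 = 1

Summary:
  λ = 5: algebraic multiplicity = 3, geometric multiplicity = 1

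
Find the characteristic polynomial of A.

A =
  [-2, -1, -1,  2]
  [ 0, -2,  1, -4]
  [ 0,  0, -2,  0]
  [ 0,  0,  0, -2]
x^4 + 8*x^3 + 24*x^2 + 32*x + 16

Expanding det(x·I − A) (e.g. by cofactor expansion or by noting that A is similar to its Jordan form J, which has the same characteristic polynomial as A) gives
  χ_A(x) = x^4 + 8*x^3 + 24*x^2 + 32*x + 16
which factors as (x + 2)^4. The eigenvalues (with algebraic multiplicities) are λ = -2 with multiplicity 4.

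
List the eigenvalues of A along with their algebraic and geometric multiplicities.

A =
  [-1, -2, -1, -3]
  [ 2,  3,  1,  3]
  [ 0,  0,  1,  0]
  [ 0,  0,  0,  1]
λ = 1: alg = 4, geom = 3

Step 1 — factor the characteristic polynomial to read off the algebraic multiplicities:
  χ_A(x) = (x - 1)^4

Step 2 — compute geometric multiplicities via the rank-nullity identity g(λ) = n − rank(A − λI):
  rank(A − (1)·I) = 1, so dim ker(A − (1)·I) = n − 1 = 3

Summary:
  λ = 1: algebraic multiplicity = 4, geometric multiplicity = 3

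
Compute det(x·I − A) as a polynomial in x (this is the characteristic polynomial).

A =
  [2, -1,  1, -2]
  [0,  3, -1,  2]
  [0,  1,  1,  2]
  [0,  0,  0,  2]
x^4 - 8*x^3 + 24*x^2 - 32*x + 16

Expanding det(x·I − A) (e.g. by cofactor expansion or by noting that A is similar to its Jordan form J, which has the same characteristic polynomial as A) gives
  χ_A(x) = x^4 - 8*x^3 + 24*x^2 - 32*x + 16
which factors as (x - 2)^4. The eigenvalues (with algebraic multiplicities) are λ = 2 with multiplicity 4.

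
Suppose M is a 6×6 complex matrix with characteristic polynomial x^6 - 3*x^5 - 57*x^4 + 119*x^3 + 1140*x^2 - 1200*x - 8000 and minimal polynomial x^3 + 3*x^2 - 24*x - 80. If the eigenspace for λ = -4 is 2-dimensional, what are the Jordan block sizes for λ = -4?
Block sizes for λ = -4: [2, 1]

Step 1 — from the characteristic polynomial, algebraic multiplicity of λ = -4 is 3. From dim ker(M − (-4)·I) = 2, there are exactly 2 Jordan blocks for λ = -4.
Step 2 — from the minimal polynomial, the factor (x + 4)^2 tells us the largest block for λ = -4 has size 2.
Step 3 — with total size 3, 2 blocks, and largest block 2, the block sizes (in nonincreasing order) are [2, 1].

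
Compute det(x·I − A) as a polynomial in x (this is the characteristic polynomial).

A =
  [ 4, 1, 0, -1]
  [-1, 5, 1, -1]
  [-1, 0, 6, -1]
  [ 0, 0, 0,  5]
x^4 - 20*x^3 + 150*x^2 - 500*x + 625

Expanding det(x·I − A) (e.g. by cofactor expansion or by noting that A is similar to its Jordan form J, which has the same characteristic polynomial as A) gives
  χ_A(x) = x^4 - 20*x^3 + 150*x^2 - 500*x + 625
which factors as (x - 5)^4. The eigenvalues (with algebraic multiplicities) are λ = 5 with multiplicity 4.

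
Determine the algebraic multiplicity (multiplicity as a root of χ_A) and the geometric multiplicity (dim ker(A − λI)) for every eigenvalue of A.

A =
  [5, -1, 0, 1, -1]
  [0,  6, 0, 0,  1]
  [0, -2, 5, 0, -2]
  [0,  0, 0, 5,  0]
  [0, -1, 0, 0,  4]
λ = 5: alg = 5, geom = 3

Step 1 — factor the characteristic polynomial to read off the algebraic multiplicities:
  χ_A(x) = (x - 5)^5

Step 2 — compute geometric multiplicities via the rank-nullity identity g(λ) = n − rank(A − λI):
  rank(A − (5)·I) = 2, so dim ker(A − (5)·I) = n − 2 = 3

Summary:
  λ = 5: algebraic multiplicity = 5, geometric multiplicity = 3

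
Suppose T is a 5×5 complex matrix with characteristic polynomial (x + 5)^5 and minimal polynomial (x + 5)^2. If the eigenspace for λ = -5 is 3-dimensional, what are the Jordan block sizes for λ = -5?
Block sizes for λ = -5: [2, 2, 1]

Step 1 — from the characteristic polynomial, algebraic multiplicity of λ = -5 is 5. From dim ker(T − (-5)·I) = 3, there are exactly 3 Jordan blocks for λ = -5.
Step 2 — from the minimal polynomial, the factor (x + 5)^2 tells us the largest block for λ = -5 has size 2.
Step 3 — with total size 5, 3 blocks, and largest block 2, the block sizes (in nonincreasing order) are [2, 2, 1].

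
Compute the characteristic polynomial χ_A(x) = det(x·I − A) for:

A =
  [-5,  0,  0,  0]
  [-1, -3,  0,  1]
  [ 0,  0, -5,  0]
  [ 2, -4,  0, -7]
x^4 + 20*x^3 + 150*x^2 + 500*x + 625

Expanding det(x·I − A) (e.g. by cofactor expansion or by noting that A is similar to its Jordan form J, which has the same characteristic polynomial as A) gives
  χ_A(x) = x^4 + 20*x^3 + 150*x^2 + 500*x + 625
which factors as (x + 5)^4. The eigenvalues (with algebraic multiplicities) are λ = -5 with multiplicity 4.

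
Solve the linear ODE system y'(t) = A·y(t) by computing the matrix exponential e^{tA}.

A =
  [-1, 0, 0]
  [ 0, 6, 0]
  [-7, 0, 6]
e^{tA} =
  [exp(-t), 0, 0]
  [0, exp(6*t), 0]
  [-exp(6*t) + exp(-t), 0, exp(6*t)]

Strategy: write A = P · J · P⁻¹ where J is a Jordan canonical form, so e^{tA} = P · e^{tJ} · P⁻¹, and e^{tJ} can be computed block-by-block.

A has Jordan form
J =
  [-1, 0, 0]
  [ 0, 6, 0]
  [ 0, 0, 6]
(up to reordering of blocks).

Per-block formulas:
  For a 1×1 block at λ = -1: exp(t · [-1]) = [e^(-1t)].
  For a 1×1 block at λ = 6: exp(t · [6]) = [e^(6t)].

After assembling e^{tJ} and conjugating by P, we get:

e^{tA} =
  [exp(-t), 0, 0]
  [0, exp(6*t), 0]
  [-exp(6*t) + exp(-t), 0, exp(6*t)]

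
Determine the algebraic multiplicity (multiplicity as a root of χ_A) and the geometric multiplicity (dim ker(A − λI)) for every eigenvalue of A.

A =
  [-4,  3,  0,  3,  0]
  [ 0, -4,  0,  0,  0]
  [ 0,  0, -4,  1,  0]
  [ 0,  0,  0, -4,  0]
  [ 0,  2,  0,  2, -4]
λ = -4: alg = 5, geom = 3

Step 1 — factor the characteristic polynomial to read off the algebraic multiplicities:
  χ_A(x) = (x + 4)^5

Step 2 — compute geometric multiplicities via the rank-nullity identity g(λ) = n − rank(A − λI):
  rank(A − (-4)·I) = 2, so dim ker(A − (-4)·I) = n − 2 = 3

Summary:
  λ = -4: algebraic multiplicity = 5, geometric multiplicity = 3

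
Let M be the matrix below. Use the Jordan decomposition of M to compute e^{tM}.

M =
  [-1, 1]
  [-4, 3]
e^{tM} =
  [-2*t*exp(t) + exp(t), t*exp(t)]
  [-4*t*exp(t), 2*t*exp(t) + exp(t)]

Strategy: write M = P · J · P⁻¹ where J is a Jordan canonical form, so e^{tM} = P · e^{tJ} · P⁻¹, and e^{tJ} can be computed block-by-block.

M has Jordan form
J =
  [1, 1]
  [0, 1]
(up to reordering of blocks).

Per-block formulas:
  For a 2×2 Jordan block J_2(1): exp(t · J_2(1)) = e^(1t)·(I + t·N), where N is the 2×2 nilpotent shift.

After assembling e^{tJ} and conjugating by P, we get:

e^{tM} =
  [-2*t*exp(t) + exp(t), t*exp(t)]
  [-4*t*exp(t), 2*t*exp(t) + exp(t)]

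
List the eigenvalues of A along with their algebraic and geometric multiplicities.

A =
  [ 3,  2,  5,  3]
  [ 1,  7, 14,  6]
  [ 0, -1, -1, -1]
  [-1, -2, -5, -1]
λ = 2: alg = 4, geom = 2

Step 1 — factor the characteristic polynomial to read off the algebraic multiplicities:
  χ_A(x) = (x - 2)^4

Step 2 — compute geometric multiplicities via the rank-nullity identity g(λ) = n − rank(A − λI):
  rank(A − (2)·I) = 2, so dim ker(A − (2)·I) = n − 2 = 2

Summary:
  λ = 2: algebraic multiplicity = 4, geometric multiplicity = 2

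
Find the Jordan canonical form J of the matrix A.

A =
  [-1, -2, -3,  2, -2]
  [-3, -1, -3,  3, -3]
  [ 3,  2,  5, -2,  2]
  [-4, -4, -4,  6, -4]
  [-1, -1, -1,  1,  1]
J_2(2) ⊕ J_2(2) ⊕ J_1(2)

The characteristic polynomial is
  det(x·I − A) = x^5 - 10*x^4 + 40*x^3 - 80*x^2 + 80*x - 32 = (x - 2)^5

Eigenvalues and multiplicities (the geometric multiplicity of λ is n − rank(A − λI), which equals the number of Jordan blocks for λ):
  λ = 2: algebraic multiplicity = 5, geometric multiplicity = 3

Determining the block sizes for each eigenvalue:
  λ = 2: with am = 5 and gm = 3, the partition is not yet determined (e.g. several partitions of 5 into 3 parts exist). Let N = A − (2)·I. Computing rank(N^1) = 2, rank(N^2) = 0; the number of blocks of size ≥ j is rank(N^{j−1}) − rank(N^j), giving [3, 2]. So we have 2 block(s) of size 2, 1 block(s) of size 1 → block sizes [2, 2, 1]

Assembling the blocks gives a Jordan form
J =
  [2, 1, 0, 0, 0]
  [0, 2, 0, 0, 0]
  [0, 0, 2, 1, 0]
  [0, 0, 0, 2, 0]
  [0, 0, 0, 0, 2]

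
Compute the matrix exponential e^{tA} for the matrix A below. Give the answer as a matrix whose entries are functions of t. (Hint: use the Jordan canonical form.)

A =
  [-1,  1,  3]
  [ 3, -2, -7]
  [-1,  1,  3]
e^{tA} =
  [t^2/2 - t + 1, t, -t^2/2 + 3*t]
  [-t^2 + 3*t, 1 - 2*t, t^2 - 7*t]
  [t^2/2 - t, t, -t^2/2 + 3*t + 1]

Strategy: write A = P · J · P⁻¹ where J is a Jordan canonical form, so e^{tA} = P · e^{tJ} · P⁻¹, and e^{tJ} can be computed block-by-block.

A has Jordan form
J =
  [0, 1, 0]
  [0, 0, 1]
  [0, 0, 0]
(up to reordering of blocks).

Per-block formulas:
  For a 3×3 Jordan block J_3(0): exp(t · J_3(0)) = e^(0t)·(I + t·N + (t^2/2)·N^2), where N is the 3×3 nilpotent shift.

After assembling e^{tJ} and conjugating by P, we get:

e^{tA} =
  [t^2/2 - t + 1, t, -t^2/2 + 3*t]
  [-t^2 + 3*t, 1 - 2*t, t^2 - 7*t]
  [t^2/2 - t, t, -t^2/2 + 3*t + 1]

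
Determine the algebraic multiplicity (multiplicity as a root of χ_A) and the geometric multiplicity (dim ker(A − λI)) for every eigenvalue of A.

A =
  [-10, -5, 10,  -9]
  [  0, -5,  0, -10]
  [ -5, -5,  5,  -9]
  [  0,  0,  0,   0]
λ = -5: alg = 2, geom = 2; λ = 0: alg = 2, geom = 1

Step 1 — factor the characteristic polynomial to read off the algebraic multiplicities:
  χ_A(x) = x^2*(x + 5)^2

Step 2 — compute geometric multiplicities via the rank-nullity identity g(λ) = n − rank(A − λI):
  rank(A − (-5)·I) = 2, so dim ker(A − (-5)·I) = n − 2 = 2
  rank(A − (0)·I) = 3, so dim ker(A − (0)·I) = n − 3 = 1

Summary:
  λ = -5: algebraic multiplicity = 2, geometric multiplicity = 2
  λ = 0: algebraic multiplicity = 2, geometric multiplicity = 1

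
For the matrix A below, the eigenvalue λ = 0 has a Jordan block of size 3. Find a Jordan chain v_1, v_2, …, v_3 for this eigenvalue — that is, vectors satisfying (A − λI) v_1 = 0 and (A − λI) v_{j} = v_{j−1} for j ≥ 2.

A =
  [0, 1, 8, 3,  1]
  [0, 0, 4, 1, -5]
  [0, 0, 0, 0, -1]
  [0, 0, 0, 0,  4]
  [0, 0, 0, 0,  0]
A Jordan chain for λ = 0 of length 3:
v_1 = (4, 0, 0, 0, 0)ᵀ
v_2 = (8, 4, 0, 0, 0)ᵀ
v_3 = (0, 0, 1, 0, 0)ᵀ

Let N = A − (0)·I. We want v_3 with N^3 v_3 = 0 but N^2 v_3 ≠ 0; then v_{j-1} := N · v_j for j = 3, …, 2.

Pick v_3 = (0, 0, 1, 0, 0)ᵀ.
Then v_2 = N · v_3 = (8, 4, 0, 0, 0)ᵀ.
Then v_1 = N · v_2 = (4, 0, 0, 0, 0)ᵀ.

Sanity check: (A − (0)·I) v_1 = (0, 0, 0, 0, 0)ᵀ = 0. ✓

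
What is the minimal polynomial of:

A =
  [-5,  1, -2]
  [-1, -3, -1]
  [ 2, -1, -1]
x^3 + 9*x^2 + 27*x + 27

The characteristic polynomial is χ_A(x) = (x + 3)^3, so the eigenvalues are known. The minimal polynomial is
  m_A(x) = Π_λ (x − λ)^{k_λ}
where k_λ is the size of the *largest* Jordan block for λ (equivalently, the smallest k with (A − λI)^k v = 0 for every generalised eigenvector v of λ).

  λ = -3: largest Jordan block has size 3, contributing (x + 3)^3

So m_A(x) = (x + 3)^3 = x^3 + 9*x^2 + 27*x + 27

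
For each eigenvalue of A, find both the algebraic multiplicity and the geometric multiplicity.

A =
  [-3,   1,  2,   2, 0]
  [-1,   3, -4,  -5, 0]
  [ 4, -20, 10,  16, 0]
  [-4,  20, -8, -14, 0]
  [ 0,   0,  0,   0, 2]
λ = -2: alg = 3, geom = 1; λ = 2: alg = 2, geom = 2

Step 1 — factor the characteristic polynomial to read off the algebraic multiplicities:
  χ_A(x) = (x - 2)^2*(x + 2)^3

Step 2 — compute geometric multiplicities via the rank-nullity identity g(λ) = n − rank(A − λI):
  rank(A − (-2)·I) = 4, so dim ker(A − (-2)·I) = n − 4 = 1
  rank(A − (2)·I) = 3, so dim ker(A − (2)·I) = n − 3 = 2

Summary:
  λ = -2: algebraic multiplicity = 3, geometric multiplicity = 1
  λ = 2: algebraic multiplicity = 2, geometric multiplicity = 2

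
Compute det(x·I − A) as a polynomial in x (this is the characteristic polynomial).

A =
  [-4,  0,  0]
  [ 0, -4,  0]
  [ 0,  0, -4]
x^3 + 12*x^2 + 48*x + 64

Expanding det(x·I − A) (e.g. by cofactor expansion or by noting that A is similar to its Jordan form J, which has the same characteristic polynomial as A) gives
  χ_A(x) = x^3 + 12*x^2 + 48*x + 64
which factors as (x + 4)^3. The eigenvalues (with algebraic multiplicities) are λ = -4 with multiplicity 3.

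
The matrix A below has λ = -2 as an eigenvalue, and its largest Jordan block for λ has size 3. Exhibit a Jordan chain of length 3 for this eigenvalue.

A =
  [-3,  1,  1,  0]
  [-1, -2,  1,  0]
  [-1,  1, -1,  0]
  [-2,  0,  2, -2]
A Jordan chain for λ = -2 of length 3:
v_1 = (-1, 0, -1, 0)ᵀ
v_2 = (-1, -1, -1, -2)ᵀ
v_3 = (1, 0, 0, 0)ᵀ

Let N = A − (-2)·I. We want v_3 with N^3 v_3 = 0 but N^2 v_3 ≠ 0; then v_{j-1} := N · v_j for j = 3, …, 2.

Pick v_3 = (1, 0, 0, 0)ᵀ.
Then v_2 = N · v_3 = (-1, -1, -1, -2)ᵀ.
Then v_1 = N · v_2 = (-1, 0, -1, 0)ᵀ.

Sanity check: (A − (-2)·I) v_1 = (0, 0, 0, 0)ᵀ = 0. ✓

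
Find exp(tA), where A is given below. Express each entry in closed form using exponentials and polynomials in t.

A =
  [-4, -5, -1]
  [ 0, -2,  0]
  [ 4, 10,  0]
e^{tA} =
  [-2*t*exp(-2*t) + exp(-2*t), -5*t*exp(-2*t), -t*exp(-2*t)]
  [0, exp(-2*t), 0]
  [4*t*exp(-2*t), 10*t*exp(-2*t), 2*t*exp(-2*t) + exp(-2*t)]

Strategy: write A = P · J · P⁻¹ where J is a Jordan canonical form, so e^{tA} = P · e^{tJ} · P⁻¹, and e^{tJ} can be computed block-by-block.

A has Jordan form
J =
  [-2,  1,  0]
  [ 0, -2,  0]
  [ 0,  0, -2]
(up to reordering of blocks).

Per-block formulas:
  For a 2×2 Jordan block J_2(-2): exp(t · J_2(-2)) = e^(-2t)·(I + t·N), where N is the 2×2 nilpotent shift.
  For a 1×1 block at λ = -2: exp(t · [-2]) = [e^(-2t)].

After assembling e^{tJ} and conjugating by P, we get:

e^{tA} =
  [-2*t*exp(-2*t) + exp(-2*t), -5*t*exp(-2*t), -t*exp(-2*t)]
  [0, exp(-2*t), 0]
  [4*t*exp(-2*t), 10*t*exp(-2*t), 2*t*exp(-2*t) + exp(-2*t)]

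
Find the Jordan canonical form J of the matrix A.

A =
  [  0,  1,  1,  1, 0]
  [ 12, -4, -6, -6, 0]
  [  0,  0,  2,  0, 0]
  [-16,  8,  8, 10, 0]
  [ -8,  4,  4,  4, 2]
J_2(2) ⊕ J_1(2) ⊕ J_1(2) ⊕ J_1(2)

The characteristic polynomial is
  det(x·I − A) = x^5 - 10*x^4 + 40*x^3 - 80*x^2 + 80*x - 32 = (x - 2)^5

Eigenvalues and multiplicities (the geometric multiplicity of λ is n − rank(A − λI), which equals the number of Jordan blocks for λ):
  λ = 2: algebraic multiplicity = 5, geometric multiplicity = 4

Determining the block sizes for each eigenvalue:
  λ = 2: 4 blocks summing to 5 forces exactly one block of size 2 and the rest size 1 → block sizes [2, 1, 1, 1]

Assembling the blocks gives a Jordan form
J =
  [2, 1, 0, 0, 0]
  [0, 2, 0, 0, 0]
  [0, 0, 2, 0, 0]
  [0, 0, 0, 2, 0]
  [0, 0, 0, 0, 2]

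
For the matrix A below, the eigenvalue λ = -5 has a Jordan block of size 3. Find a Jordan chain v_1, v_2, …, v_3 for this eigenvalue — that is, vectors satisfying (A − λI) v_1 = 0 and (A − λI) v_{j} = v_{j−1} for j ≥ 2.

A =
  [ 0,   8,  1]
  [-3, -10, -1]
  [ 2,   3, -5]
A Jordan chain for λ = -5 of length 3:
v_1 = (3, -2, 1)ᵀ
v_2 = (5, -3, 2)ᵀ
v_3 = (1, 0, 0)ᵀ

Let N = A − (-5)·I. We want v_3 with N^3 v_3 = 0 but N^2 v_3 ≠ 0; then v_{j-1} := N · v_j for j = 3, …, 2.

Pick v_3 = (1, 0, 0)ᵀ.
Then v_2 = N · v_3 = (5, -3, 2)ᵀ.
Then v_1 = N · v_2 = (3, -2, 1)ᵀ.

Sanity check: (A − (-5)·I) v_1 = (0, 0, 0)ᵀ = 0. ✓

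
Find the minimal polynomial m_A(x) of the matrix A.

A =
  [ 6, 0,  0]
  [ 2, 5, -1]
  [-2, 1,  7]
x^2 - 12*x + 36

The characteristic polynomial is χ_A(x) = (x - 6)^3, so the eigenvalues are known. The minimal polynomial is
  m_A(x) = Π_λ (x − λ)^{k_λ}
where k_λ is the size of the *largest* Jordan block for λ (equivalently, the smallest k with (A − λI)^k v = 0 for every generalised eigenvector v of λ).

  λ = 6: largest Jordan block has size 2, contributing (x − 6)^2

So m_A(x) = (x - 6)^2 = x^2 - 12*x + 36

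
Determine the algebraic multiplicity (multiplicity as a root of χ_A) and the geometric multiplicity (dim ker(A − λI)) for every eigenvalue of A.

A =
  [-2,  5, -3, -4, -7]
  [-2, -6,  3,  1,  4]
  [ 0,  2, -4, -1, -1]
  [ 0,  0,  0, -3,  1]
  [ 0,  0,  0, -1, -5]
λ = -4: alg = 5, geom = 2

Step 1 — factor the characteristic polynomial to read off the algebraic multiplicities:
  χ_A(x) = (x + 4)^5

Step 2 — compute geometric multiplicities via the rank-nullity identity g(λ) = n − rank(A − λI):
  rank(A − (-4)·I) = 3, so dim ker(A − (-4)·I) = n − 3 = 2

Summary:
  λ = -4: algebraic multiplicity = 5, geometric multiplicity = 2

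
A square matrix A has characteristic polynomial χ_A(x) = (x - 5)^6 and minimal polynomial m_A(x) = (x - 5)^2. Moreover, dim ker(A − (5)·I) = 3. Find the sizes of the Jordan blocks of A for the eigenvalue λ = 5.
Block sizes for λ = 5: [2, 2, 2]

Step 1 — from the characteristic polynomial, algebraic multiplicity of λ = 5 is 6. From dim ker(A − (5)·I) = 3, there are exactly 3 Jordan blocks for λ = 5.
Step 2 — from the minimal polynomial, the factor (x − 5)^2 tells us the largest block for λ = 5 has size 2.
Step 3 — with total size 6, 3 blocks, and largest block 2, the block sizes (in nonincreasing order) are [2, 2, 2].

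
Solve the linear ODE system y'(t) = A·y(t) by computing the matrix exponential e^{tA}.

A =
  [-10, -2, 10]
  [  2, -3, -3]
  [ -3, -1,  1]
e^{tA} =
  [t^2*exp(-4*t) - 6*t*exp(-4*t) + exp(-4*t), -2*t*exp(-4*t), -2*t^2*exp(-4*t) + 10*t*exp(-4*t)]
  [-t^2*exp(-4*t)/2 + 2*t*exp(-4*t), t*exp(-4*t) + exp(-4*t), t^2*exp(-4*t) - 3*t*exp(-4*t)]
  [t^2*exp(-4*t)/2 - 3*t*exp(-4*t), -t*exp(-4*t), -t^2*exp(-4*t) + 5*t*exp(-4*t) + exp(-4*t)]

Strategy: write A = P · J · P⁻¹ where J is a Jordan canonical form, so e^{tA} = P · e^{tJ} · P⁻¹, and e^{tJ} can be computed block-by-block.

A has Jordan form
J =
  [-4,  1,  0]
  [ 0, -4,  1]
  [ 0,  0, -4]
(up to reordering of blocks).

Per-block formulas:
  For a 3×3 Jordan block J_3(-4): exp(t · J_3(-4)) = e^(-4t)·(I + t·N + (t^2/2)·N^2), where N is the 3×3 nilpotent shift.

After assembling e^{tJ} and conjugating by P, we get:

e^{tA} =
  [t^2*exp(-4*t) - 6*t*exp(-4*t) + exp(-4*t), -2*t*exp(-4*t), -2*t^2*exp(-4*t) + 10*t*exp(-4*t)]
  [-t^2*exp(-4*t)/2 + 2*t*exp(-4*t), t*exp(-4*t) + exp(-4*t), t^2*exp(-4*t) - 3*t*exp(-4*t)]
  [t^2*exp(-4*t)/2 - 3*t*exp(-4*t), -t*exp(-4*t), -t^2*exp(-4*t) + 5*t*exp(-4*t) + exp(-4*t)]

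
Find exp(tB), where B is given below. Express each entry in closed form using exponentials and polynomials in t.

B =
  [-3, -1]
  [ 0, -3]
e^{tB} =
  [exp(-3*t), -t*exp(-3*t)]
  [0, exp(-3*t)]

Strategy: write B = P · J · P⁻¹ where J is a Jordan canonical form, so e^{tB} = P · e^{tJ} · P⁻¹, and e^{tJ} can be computed block-by-block.

B has Jordan form
J =
  [-3,  1]
  [ 0, -3]
(up to reordering of blocks).

Per-block formulas:
  For a 2×2 Jordan block J_2(-3): exp(t · J_2(-3)) = e^(-3t)·(I + t·N), where N is the 2×2 nilpotent shift.

After assembling e^{tJ} and conjugating by P, we get:

e^{tB} =
  [exp(-3*t), -t*exp(-3*t)]
  [0, exp(-3*t)]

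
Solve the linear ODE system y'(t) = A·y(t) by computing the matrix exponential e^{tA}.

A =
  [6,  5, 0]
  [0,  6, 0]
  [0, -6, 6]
e^{tA} =
  [exp(6*t), 5*t*exp(6*t), 0]
  [0, exp(6*t), 0]
  [0, -6*t*exp(6*t), exp(6*t)]

Strategy: write A = P · J · P⁻¹ where J is a Jordan canonical form, so e^{tA} = P · e^{tJ} · P⁻¹, and e^{tJ} can be computed block-by-block.

A has Jordan form
J =
  [6, 1, 0]
  [0, 6, 0]
  [0, 0, 6]
(up to reordering of blocks).

Per-block formulas:
  For a 1×1 block at λ = 6: exp(t · [6]) = [e^(6t)].
  For a 2×2 Jordan block J_2(6): exp(t · J_2(6)) = e^(6t)·(I + t·N), where N is the 2×2 nilpotent shift.

After assembling e^{tJ} and conjugating by P, we get:

e^{tA} =
  [exp(6*t), 5*t*exp(6*t), 0]
  [0, exp(6*t), 0]
  [0, -6*t*exp(6*t), exp(6*t)]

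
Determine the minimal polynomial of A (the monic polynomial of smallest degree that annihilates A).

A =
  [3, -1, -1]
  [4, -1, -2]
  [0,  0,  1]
x^2 - 2*x + 1

The characteristic polynomial is χ_A(x) = (x - 1)^3, so the eigenvalues are known. The minimal polynomial is
  m_A(x) = Π_λ (x − λ)^{k_λ}
where k_λ is the size of the *largest* Jordan block for λ (equivalently, the smallest k with (A − λI)^k v = 0 for every generalised eigenvector v of λ).

  λ = 1: largest Jordan block has size 2, contributing (x − 1)^2

So m_A(x) = (x - 1)^2 = x^2 - 2*x + 1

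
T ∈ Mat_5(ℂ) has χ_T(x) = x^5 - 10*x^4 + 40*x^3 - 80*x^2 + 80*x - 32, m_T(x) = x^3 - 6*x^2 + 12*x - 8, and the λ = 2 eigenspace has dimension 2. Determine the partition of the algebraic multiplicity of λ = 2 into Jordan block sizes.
Block sizes for λ = 2: [3, 2]

Step 1 — from the characteristic polynomial, algebraic multiplicity of λ = 2 is 5. From dim ker(T − (2)·I) = 2, there are exactly 2 Jordan blocks for λ = 2.
Step 2 — from the minimal polynomial, the factor (x − 2)^3 tells us the largest block for λ = 2 has size 3.
Step 3 — with total size 5, 2 blocks, and largest block 3, the block sizes (in nonincreasing order) are [3, 2].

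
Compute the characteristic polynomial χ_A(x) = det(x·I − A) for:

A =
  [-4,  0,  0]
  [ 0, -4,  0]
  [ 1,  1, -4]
x^3 + 12*x^2 + 48*x + 64

Expanding det(x·I − A) (e.g. by cofactor expansion or by noting that A is similar to its Jordan form J, which has the same characteristic polynomial as A) gives
  χ_A(x) = x^3 + 12*x^2 + 48*x + 64
which factors as (x + 4)^3. The eigenvalues (with algebraic multiplicities) are λ = -4 with multiplicity 3.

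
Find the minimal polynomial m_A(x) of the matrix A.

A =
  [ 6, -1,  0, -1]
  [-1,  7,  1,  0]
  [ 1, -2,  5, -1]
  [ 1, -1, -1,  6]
x^2 - 12*x + 36

The characteristic polynomial is χ_A(x) = (x - 6)^4, so the eigenvalues are known. The minimal polynomial is
  m_A(x) = Π_λ (x − λ)^{k_λ}
where k_λ is the size of the *largest* Jordan block for λ (equivalently, the smallest k with (A − λI)^k v = 0 for every generalised eigenvector v of λ).

  λ = 6: largest Jordan block has size 2, contributing (x − 6)^2

So m_A(x) = (x - 6)^2 = x^2 - 12*x + 36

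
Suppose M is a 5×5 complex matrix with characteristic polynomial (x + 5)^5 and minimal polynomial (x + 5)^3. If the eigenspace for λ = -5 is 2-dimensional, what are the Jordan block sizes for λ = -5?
Block sizes for λ = -5: [3, 2]

Step 1 — from the characteristic polynomial, algebraic multiplicity of λ = -5 is 5. From dim ker(M − (-5)·I) = 2, there are exactly 2 Jordan blocks for λ = -5.
Step 2 — from the minimal polynomial, the factor (x + 5)^3 tells us the largest block for λ = -5 has size 3.
Step 3 — with total size 5, 2 blocks, and largest block 3, the block sizes (in nonincreasing order) are [3, 2].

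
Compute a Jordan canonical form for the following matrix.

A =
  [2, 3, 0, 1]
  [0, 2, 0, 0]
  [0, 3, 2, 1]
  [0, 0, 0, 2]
J_2(2) ⊕ J_1(2) ⊕ J_1(2)

The characteristic polynomial is
  det(x·I − A) = x^4 - 8*x^3 + 24*x^2 - 32*x + 16 = (x - 2)^4

Eigenvalues and multiplicities (the geometric multiplicity of λ is n − rank(A − λI), which equals the number of Jordan blocks for λ):
  λ = 2: algebraic multiplicity = 4, geometric multiplicity = 3

Determining the block sizes for each eigenvalue:
  λ = 2: 3 blocks summing to 4 forces exactly one block of size 2 and the rest size 1 → block sizes [2, 1, 1]

Assembling the blocks gives a Jordan form
J =
  [2, 1, 0, 0]
  [0, 2, 0, 0]
  [0, 0, 2, 0]
  [0, 0, 0, 2]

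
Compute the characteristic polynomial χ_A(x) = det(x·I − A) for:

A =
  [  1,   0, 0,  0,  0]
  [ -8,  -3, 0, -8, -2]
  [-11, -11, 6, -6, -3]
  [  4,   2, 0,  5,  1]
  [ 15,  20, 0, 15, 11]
x^5 - 20*x^4 + 145*x^3 - 450*x^2 + 540*x - 216

Expanding det(x·I − A) (e.g. by cofactor expansion or by noting that A is similar to its Jordan form J, which has the same characteristic polynomial as A) gives
  χ_A(x) = x^5 - 20*x^4 + 145*x^3 - 450*x^2 + 540*x - 216
which factors as (x - 6)^3*(x - 1)^2. The eigenvalues (with algebraic multiplicities) are λ = 1 with multiplicity 2, λ = 6 with multiplicity 3.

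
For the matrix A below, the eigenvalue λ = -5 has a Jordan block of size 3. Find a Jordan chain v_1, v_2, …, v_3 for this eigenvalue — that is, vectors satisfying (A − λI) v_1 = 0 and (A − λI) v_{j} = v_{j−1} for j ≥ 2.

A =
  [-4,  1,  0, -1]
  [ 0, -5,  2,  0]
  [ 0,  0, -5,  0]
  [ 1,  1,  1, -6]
A Jordan chain for λ = -5 of length 3:
v_1 = (1, 0, 0, 1)ᵀ
v_2 = (0, 2, 0, 1)ᵀ
v_3 = (0, 0, 1, 0)ᵀ

Let N = A − (-5)·I. We want v_3 with N^3 v_3 = 0 but N^2 v_3 ≠ 0; then v_{j-1} := N · v_j for j = 3, …, 2.

Pick v_3 = (0, 0, 1, 0)ᵀ.
Then v_2 = N · v_3 = (0, 2, 0, 1)ᵀ.
Then v_1 = N · v_2 = (1, 0, 0, 1)ᵀ.

Sanity check: (A − (-5)·I) v_1 = (0, 0, 0, 0)ᵀ = 0. ✓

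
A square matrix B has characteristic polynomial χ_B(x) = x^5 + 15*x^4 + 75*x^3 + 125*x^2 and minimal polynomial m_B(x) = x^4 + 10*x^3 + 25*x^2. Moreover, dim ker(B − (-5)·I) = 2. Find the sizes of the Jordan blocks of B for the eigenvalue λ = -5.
Block sizes for λ = -5: [2, 1]

Step 1 — from the characteristic polynomial, algebraic multiplicity of λ = -5 is 3. From dim ker(B − (-5)·I) = 2, there are exactly 2 Jordan blocks for λ = -5.
Step 2 — from the minimal polynomial, the factor (x + 5)^2 tells us the largest block for λ = -5 has size 2.
Step 3 — with total size 3, 2 blocks, and largest block 2, the block sizes (in nonincreasing order) are [2, 1].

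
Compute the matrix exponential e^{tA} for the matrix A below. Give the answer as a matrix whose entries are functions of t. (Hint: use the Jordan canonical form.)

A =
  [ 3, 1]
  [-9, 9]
e^{tA} =
  [-3*t*exp(6*t) + exp(6*t), t*exp(6*t)]
  [-9*t*exp(6*t), 3*t*exp(6*t) + exp(6*t)]

Strategy: write A = P · J · P⁻¹ where J is a Jordan canonical form, so e^{tA} = P · e^{tJ} · P⁻¹, and e^{tJ} can be computed block-by-block.

A has Jordan form
J =
  [6, 1]
  [0, 6]
(up to reordering of blocks).

Per-block formulas:
  For a 2×2 Jordan block J_2(6): exp(t · J_2(6)) = e^(6t)·(I + t·N), where N is the 2×2 nilpotent shift.

After assembling e^{tJ} and conjugating by P, we get:

e^{tA} =
  [-3*t*exp(6*t) + exp(6*t), t*exp(6*t)]
  [-9*t*exp(6*t), 3*t*exp(6*t) + exp(6*t)]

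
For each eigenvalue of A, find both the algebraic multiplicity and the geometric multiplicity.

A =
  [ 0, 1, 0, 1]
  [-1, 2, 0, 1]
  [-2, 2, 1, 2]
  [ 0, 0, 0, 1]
λ = 1: alg = 4, geom = 3

Step 1 — factor the characteristic polynomial to read off the algebraic multiplicities:
  χ_A(x) = (x - 1)^4

Step 2 — compute geometric multiplicities via the rank-nullity identity g(λ) = n − rank(A − λI):
  rank(A − (1)·I) = 1, so dim ker(A − (1)·I) = n − 1 = 3

Summary:
  λ = 1: algebraic multiplicity = 4, geometric multiplicity = 3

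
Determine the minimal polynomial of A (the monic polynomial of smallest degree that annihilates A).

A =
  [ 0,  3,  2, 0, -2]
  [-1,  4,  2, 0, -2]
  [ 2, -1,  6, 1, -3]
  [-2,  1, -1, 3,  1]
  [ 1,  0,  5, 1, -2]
x^5 - 11*x^4 + 46*x^3 - 90*x^2 + 81*x - 27

The characteristic polynomial is χ_A(x) = (x - 3)^3*(x - 1)^2, so the eigenvalues are known. The minimal polynomial is
  m_A(x) = Π_λ (x − λ)^{k_λ}
where k_λ is the size of the *largest* Jordan block for λ (equivalently, the smallest k with (A − λI)^k v = 0 for every generalised eigenvector v of λ).

  λ = 1: largest Jordan block has size 2, contributing (x − 1)^2
  λ = 3: largest Jordan block has size 3, contributing (x − 3)^3

So m_A(x) = (x - 3)^3*(x - 1)^2 = x^5 - 11*x^4 + 46*x^3 - 90*x^2 + 81*x - 27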